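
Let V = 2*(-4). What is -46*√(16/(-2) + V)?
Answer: -184*I ≈ -184.0*I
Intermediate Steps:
V = -8
-46*√(16/(-2) + V) = -46*√(16/(-2) - 8) = -46*√(16*(-½) - 8) = -46*√(-8 - 8) = -184*I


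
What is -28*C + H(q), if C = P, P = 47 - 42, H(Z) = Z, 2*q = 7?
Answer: -273/2 ≈ -136.50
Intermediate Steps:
q = 7/2 (q = (½)*7 = 7/2 ≈ 3.5000)
P = 5
C = 5
-28*C + H(q) = -28*5 + 7/2 = -140 + 7/2 = -273/2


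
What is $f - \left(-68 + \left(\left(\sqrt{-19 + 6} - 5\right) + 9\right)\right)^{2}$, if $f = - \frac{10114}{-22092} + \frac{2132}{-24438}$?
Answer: $- \frac{61226319855}{14996786} + 128 i \sqrt{13} \approx -4082.6 + 461.51 i$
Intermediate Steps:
$f = \frac{5557383}{14996786}$ ($f = \left(-10114\right) \left(- \frac{1}{22092}\right) + 2132 \left(- \frac{1}{24438}\right) = \frac{5057}{11046} - \frac{1066}{12219} = \frac{5557383}{14996786} \approx 0.37057$)
$f - \left(-68 + \left(\left(\sqrt{-19 + 6} - 5\right) + 9\right)\right)^{2} = \frac{5557383}{14996786} - \left(-68 + \left(\left(\sqrt{-19 + 6} - 5\right) + 9\right)\right)^{2} = \frac{5557383}{14996786} - \left(-68 + \left(\left(\sqrt{-13} - 5\right) + 9\right)\right)^{2} = \frac{5557383}{14996786} - \left(-68 + \left(\left(i \sqrt{13} - 5\right) + 9\right)\right)^{2} = \frac{5557383}{14996786} - \left(-68 + \left(\left(-5 + i \sqrt{13}\right) + 9\right)\right)^{2} = \frac{5557383}{14996786} - \left(-68 + \left(4 + i \sqrt{13}\right)\right)^{2} = \frac{5557383}{14996786} - \left(-64 + i \sqrt{13}\right)^{2}$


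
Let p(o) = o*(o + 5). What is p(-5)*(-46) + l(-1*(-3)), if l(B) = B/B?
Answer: 1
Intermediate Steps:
p(o) = o*(5 + o)
l(B) = 1
p(-5)*(-46) + l(-1*(-3)) = -5*(5 - 5)*(-46) + 1 = -5*0*(-46) + 1 = 0*(-46) + 1 = 0 + 1 = 1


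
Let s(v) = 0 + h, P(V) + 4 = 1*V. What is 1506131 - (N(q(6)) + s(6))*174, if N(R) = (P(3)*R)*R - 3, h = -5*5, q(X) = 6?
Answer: 1517267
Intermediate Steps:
P(V) = -4 + V (P(V) = -4 + 1*V = -4 + V)
h = -25
N(R) = -3 - R² (N(R) = ((-4 + 3)*R)*R - 3 = (-R)*R - 3 = -R² - 3 = -3 - R²)
s(v) = -25 (s(v) = 0 - 25 = -25)
1506131 - (N(q(6)) + s(6))*174 = 1506131 - ((-3 - 1*6²) - 25)*174 = 1506131 - ((-3 - 1*36) - 25)*174 = 1506131 - ((-3 - 36) - 25)*174 = 1506131 - (-39 - 25)*174 = 1506131 - (-64)*174 = 1506131 - 1*(-11136) = 1506131 + 11136 = 1517267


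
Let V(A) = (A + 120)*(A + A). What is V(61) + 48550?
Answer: 70632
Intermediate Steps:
V(A) = 2*A*(120 + A) (V(A) = (120 + A)*(2*A) = 2*A*(120 + A))
V(61) + 48550 = 2*61*(120 + 61) + 48550 = 2*61*181 + 48550 = 22082 + 48550 = 70632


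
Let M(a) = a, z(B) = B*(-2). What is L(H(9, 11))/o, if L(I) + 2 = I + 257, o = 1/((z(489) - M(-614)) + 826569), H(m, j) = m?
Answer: 218118120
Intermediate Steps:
z(B) = -2*B
o = 1/826205 (o = 1/((-2*489 - 1*(-614)) + 826569) = 1/((-978 + 614) + 826569) = 1/(-364 + 826569) = 1/826205 ≈ 1.2104e-6)
L(I) = 255 + I (L(I) = -2 + (I + 257) = -2 + (257 + I) = 255 + I)
L(H(9, 11))/o = (255 + 9)/(1/826205) = 264*826205 = 218118120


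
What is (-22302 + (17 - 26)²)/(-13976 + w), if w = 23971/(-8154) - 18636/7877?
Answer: 1427233897818/898006092119 ≈ 1.5893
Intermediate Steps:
w = -340777511/64229058 (w = 23971*(-1/8154) - 18636*1/7877 = -23971/8154 - 18636/7877 = -340777511/64229058 ≈ -5.3057)
(-22302 + (17 - 26)²)/(-13976 + w) = (-22302 + (17 - 26)²)/(-13976 - 340777511/64229058) = (-22302 + (-9)²)/(-898006092119/64229058) = (-22302 + 81)*(-64229058/898006092119) = -22221*(-64229058/898006092119) = 1427233897818/898006092119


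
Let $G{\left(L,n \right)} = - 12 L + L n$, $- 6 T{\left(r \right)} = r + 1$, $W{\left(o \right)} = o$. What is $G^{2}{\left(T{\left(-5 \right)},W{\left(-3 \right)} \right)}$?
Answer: $100$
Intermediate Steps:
$T{\left(r \right)} = - \frac{1}{6} - \frac{r}{6}$ ($T{\left(r \right)} = - \frac{r + 1}{6} = - \frac{1 + r}{6} = - \frac{1}{6} - \frac{r}{6}$)
$G^{2}{\left(T{\left(-5 \right)},W{\left(-3 \right)} \right)} = \left(\left(- \frac{1}{6} - - \frac{5}{6}\right) \left(-12 - 3\right)\right)^{2} = \left(\left(- \frac{1}{6} + \frac{5}{6}\right) \left(-15\right)\right)^{2} = \left(\frac{2}{3} \left(-15\right)\right)^{2} = \left(-10\right)^{2} = 100$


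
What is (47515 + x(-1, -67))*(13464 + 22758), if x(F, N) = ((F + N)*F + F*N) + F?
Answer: 1725942078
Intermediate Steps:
x(F, N) = F + F*N + F*(F + N) (x(F, N) = (F*(F + N) + F*N) + F = (F*N + F*(F + N)) + F = F + F*N + F*(F + N))
(47515 + x(-1, -67))*(13464 + 22758) = (47515 - (1 - 1 + 2*(-67)))*(13464 + 22758) = (47515 - (1 - 1 - 134))*36222 = (47515 - 1*(-134))*36222 = (47515 + 134)*36222 = 47649*36222 = 1725942078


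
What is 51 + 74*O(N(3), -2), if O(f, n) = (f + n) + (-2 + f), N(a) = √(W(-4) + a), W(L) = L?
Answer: -245 + 148*I ≈ -245.0 + 148.0*I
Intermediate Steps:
N(a) = √(-4 + a)
O(f, n) = -2 + n + 2*f
51 + 74*O(N(3), -2) = 51 + 74*(-2 - 2 + 2*√(-4 + 3)) = 51 + 74*(-2 - 2 + 2*√(-1)) = 51 + 74*(-2 - 2 + 2*I) = 51 + 74*(-4 + 2*I) = 51 + (-296 + 148*I) = -245 + 148*I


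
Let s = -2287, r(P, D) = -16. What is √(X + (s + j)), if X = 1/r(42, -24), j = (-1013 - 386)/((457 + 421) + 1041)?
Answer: I*√134798909569/7676 ≈ 47.831*I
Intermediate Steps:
j = -1399/1919 (j = -1399/(878 + 1041) = -1399/1919 ≈ -0.72903)
X = -1/16 (X = 1/(-16) = -1/16 ≈ -0.062500)
√(X + (s + j)) = √(-1/16 + (-2287 - 1399/1919)) = √(-1/16 - 4390152/1919) = √(-70244351/30704) = I*√134798909569/7676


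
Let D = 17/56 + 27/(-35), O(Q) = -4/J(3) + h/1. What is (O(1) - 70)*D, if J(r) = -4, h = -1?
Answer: 131/4 ≈ 32.750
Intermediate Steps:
O(Q) = 0 (O(Q) = -4/(-4) - 1/1 = -4*(-¼) - 1*1 = 1 - 1 = 0)
D = -131/280 (D = 17*(1/56) + 27*(-1/35) = 17/56 - 27/35 = -131/280 ≈ -0.46786)
(O(1) - 70)*D = (0 - 70)*(-131/280) = -70*(-131/280) = 131/4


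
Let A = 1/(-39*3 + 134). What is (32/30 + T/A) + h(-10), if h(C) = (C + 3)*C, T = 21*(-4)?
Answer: -20354/15 ≈ -1356.9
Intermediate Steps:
A = 1/17 (A = 1/(-117 + 134) = 1/17 ≈ 0.058824)
T = -84
h(C) = C*(3 + C) (h(C) = (3 + C)*C = C*(3 + C))
(32/30 + T/A) + h(-10) = (32/30 - 84/1/17) - 10*(3 - 10) = (32*(1/30) - 84*17) - 10*(-7) = (16/15 - 1428) + 70 = -21404/15 + 70 = -20354/15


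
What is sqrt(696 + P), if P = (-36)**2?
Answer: 2*sqrt(498) ≈ 44.632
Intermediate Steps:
P = 1296
sqrt(696 + P) = sqrt(696 + 1296) = sqrt(1992) = 2*sqrt(498)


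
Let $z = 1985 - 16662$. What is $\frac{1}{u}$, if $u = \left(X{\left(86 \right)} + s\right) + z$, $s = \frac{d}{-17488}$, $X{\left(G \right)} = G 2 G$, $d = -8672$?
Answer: $\frac{1093}{126237} \approx 0.0086583$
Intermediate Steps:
$X{\left(G \right)} = 2 G^{2}$ ($X{\left(G \right)} = 2 G G = 2 G^{2}$)
$s = \frac{542}{1093}$ ($s = - \frac{8672}{-17488} = \left(-8672\right) \left(- \frac{1}{17488}\right) = \frac{542}{1093} \approx 0.49588$)
$z = -14677$ ($z = 1985 - 16662 = -14677$)
$u = \frac{126237}{1093}$ ($u = \left(2 \cdot 86^{2} + \frac{542}{1093}\right) - 14677 = \left(2 \cdot 7396 + \frac{542}{1093}\right) - 14677 = \left(14792 + \frac{542}{1093}\right) - 14677 = \frac{16168198}{1093} - 14677 = \frac{126237}{1093} \approx 115.5$)
$\frac{1}{u} = \frac{1}{\frac{126237}{1093}} = \frac{1093}{126237}$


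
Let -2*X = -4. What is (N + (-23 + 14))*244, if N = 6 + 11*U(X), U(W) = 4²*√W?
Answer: -732 + 42944*√2 ≈ 60000.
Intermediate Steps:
X = 2 (X = -½*(-4) = 2)
U(W) = 16*√W
N = 6 + 176*√2 (N = 6 + 11*(16*√2) = 6 + 176*√2 ≈ 254.90)
(N + (-23 + 14))*244 = ((6 + 176*√2) + (-23 + 14))*244 = ((6 + 176*√2) - 9)*244 = (-3 + 176*√2)*244 = -732 + 42944*√2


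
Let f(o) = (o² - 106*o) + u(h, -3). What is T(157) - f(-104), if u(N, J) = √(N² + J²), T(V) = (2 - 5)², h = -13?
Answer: -21831 - √178 ≈ -21844.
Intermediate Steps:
T(V) = 9 (T(V) = (-3)² = 9)
u(N, J) = √(J² + N²)
f(o) = √178 + o² - 106*o (f(o) = (o² - 106*o) + √((-3)² + (-13)²) = (o² - 106*o) + √(9 + 169) = (o² - 106*o) + √178 = √178 + o² - 106*o)
T(157) - f(-104) = 9 - (√178 + (-104)² - 106*(-104)) = 9 - (√178 + 10816 + 11024) = 9 - (21840 + √178) = 9 + (-21840 - √178) = -21831 - √178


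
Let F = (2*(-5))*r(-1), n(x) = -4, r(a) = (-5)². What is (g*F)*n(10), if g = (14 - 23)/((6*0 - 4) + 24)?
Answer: -450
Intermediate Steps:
r(a) = 25
F = -250 (F = (2*(-5))*25 = -10*25 = -250)
g = -9/20 (g = -9/((0 - 4) + 24) = -9/(-4 + 24) = -9/20 ≈ -0.45000)
(g*F)*n(10) = -9/20*(-250)*(-4) = (225/2)*(-4) = -450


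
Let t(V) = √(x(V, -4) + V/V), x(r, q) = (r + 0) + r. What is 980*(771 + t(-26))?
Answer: 755580 + 980*I*√51 ≈ 7.5558e+5 + 6998.6*I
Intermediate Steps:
x(r, q) = 2*r (x(r, q) = r + r = 2*r)
t(V) = √(1 + 2*V) (t(V) = √(2*V + V/V) = √(2*V + 1) = √(1 + 2*V))
980*(771 + t(-26)) = 980*(771 + √(1 + 2*(-26))) = 980*(771 + √(1 - 52)) = 980*(771 + √(-51)) = 980*(771 + I*√51) = 755580 + 980*I*√51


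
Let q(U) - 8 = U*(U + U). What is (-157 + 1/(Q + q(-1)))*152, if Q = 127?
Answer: -3269216/137 ≈ -23863.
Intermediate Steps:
q(U) = 8 + 2*U² (q(U) = 8 + U*(U + U) = 8 + U*(2*U) = 8 + 2*U²)
(-157 + 1/(Q + q(-1)))*152 = (-157 + 1/(127 + (8 + 2*(-1)²)))*152 = (-157 + 1/(127 + (8 + 2*1)))*152 = (-157 + 1/(127 + (8 + 2)))*152 = (-157 + 1/(127 + 10))*152 = (-157 + 1/137)*152 = -21508/137*152 = -3269216/137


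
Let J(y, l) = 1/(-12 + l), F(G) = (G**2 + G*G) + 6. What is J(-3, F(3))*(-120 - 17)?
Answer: -137/12 ≈ -11.417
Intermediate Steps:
F(G) = 6 + 2*G**2 (F(G) = (G**2 + G**2) + 6 = 2*G**2 + 6 = 6 + 2*G**2)
J(-3, F(3))*(-120 - 17) = (-120 - 17)/(-12 + (6 + 2*3**2)) = -137/(-12 + (6 + 2*9)) = -137/(-12 + (6 + 18)) = -137/(-12 + 24) = -137/12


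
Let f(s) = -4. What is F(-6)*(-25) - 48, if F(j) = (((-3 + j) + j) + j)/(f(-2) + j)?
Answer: -201/2 ≈ -100.50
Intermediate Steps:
F(j) = (-3 + 3*j)/(-4 + j) (F(j) = (((-3 + j) + j) + j)/(-4 + j) = ((-3 + 2*j) + j)/(-4 + j) = (-3 + 3*j)/(-4 + j))
F(-6)*(-25) - 48 = (3*(-1 - 6)/(-4 - 6))*(-25) - 48 = (3*(-7)/(-10))*(-25) - 48 = (3*(-⅒)*(-7))*(-25) - 48 = (21/10)*(-25) - 48 = -105/2 - 48 = -201/2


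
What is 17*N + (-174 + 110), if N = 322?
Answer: 5410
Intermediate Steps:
17*N + (-174 + 110) = 17*322 + (-174 + 110) = 5474 - 64 = 5410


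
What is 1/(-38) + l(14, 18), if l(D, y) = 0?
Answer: -1/38 ≈ -0.026316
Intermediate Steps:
1/(-38) + l(14, 18) = 1/(-38) + 0 = -1/38 + 0 = -1/38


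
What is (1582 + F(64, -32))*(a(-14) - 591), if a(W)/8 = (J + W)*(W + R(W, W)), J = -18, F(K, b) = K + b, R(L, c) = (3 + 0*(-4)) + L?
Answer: 9375726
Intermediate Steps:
R(L, c) = 3 + L (R(L, c) = (3 + 0) + L = 3 + L)
a(W) = 8*(-18 + W)*(3 + 2*W) (a(W) = 8*((-18 + W)*(W + (3 + W))) = 8*((-18 + W)*(3 + 2*W)) = 8*(-18 + W)*(3 + 2*W))
(1582 + F(64, -32))*(a(-14) - 591) = (1582 + (64 - 32))*((-432 - 264*(-14) + 16*(-14)**2) - 591) = (1582 + 32)*((-432 + 3696 + 16*196) - 591) = 1614*((-432 + 3696 + 3136) - 591) = 1614*(6400 - 591) = 1614*5809 = 9375726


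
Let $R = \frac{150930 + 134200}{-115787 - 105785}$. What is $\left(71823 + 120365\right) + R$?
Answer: $\frac{21291597203}{110786} \approx 1.9219 \cdot 10^{5}$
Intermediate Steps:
$R = - \frac{142565}{110786}$ ($R = \frac{285130}{-221572} = 285130 \left(- \frac{1}{221572}\right) = - \frac{142565}{110786} \approx -1.2868$)
$\left(71823 + 120365\right) + R = \left(71823 + 120365\right) - \frac{142565}{110786} = 192188 - \frac{142565}{110786} = \frac{21291597203}{110786}$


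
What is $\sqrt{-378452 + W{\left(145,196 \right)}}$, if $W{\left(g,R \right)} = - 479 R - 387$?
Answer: $i \sqrt{472723} \approx 687.55 i$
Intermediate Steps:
$W{\left(g,R \right)} = -387 - 479 R$
$\sqrt{-378452 + W{\left(145,196 \right)}} = \sqrt{-378452 - 94271} = \sqrt{-472723} = i \sqrt{472723}$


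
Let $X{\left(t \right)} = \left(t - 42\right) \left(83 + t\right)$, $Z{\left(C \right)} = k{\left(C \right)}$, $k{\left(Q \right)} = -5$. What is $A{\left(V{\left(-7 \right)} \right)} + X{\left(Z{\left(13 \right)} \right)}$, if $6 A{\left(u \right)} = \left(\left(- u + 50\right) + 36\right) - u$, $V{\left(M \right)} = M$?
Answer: $- \frac{10948}{3} \approx -3649.3$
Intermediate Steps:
$Z{\left(C \right)} = -5$
$X{\left(t \right)} = \left(-42 + t\right) \left(83 + t\right)$ ($X{\left(t \right)} = \left(t - 42\right) \left(83 + t\right) = \left(-42 + t\right) \left(83 + t\right)$)
$A{\left(u \right)} = \frac{43}{3} - \frac{u}{3}$ ($A{\left(u \right)} = \frac{\left(\left(- u + 50\right) + 36\right) - u}{6} = \frac{\left(\left(50 - u\right) + 36\right) - u}{6} = \frac{\left(86 - u\right) - u}{6} = \frac{86 - 2 u}{6} = \frac{43}{3} - \frac{u}{3}$)
$A{\left(V{\left(-7 \right)} \right)} + X{\left(Z{\left(13 \right)} \right)} = \left(\frac{43}{3} - - \frac{7}{3}\right) + \left(-3486 + \left(-5\right)^{2} + 41 \left(-5\right)\right) = \left(\frac{43}{3} + \frac{7}{3}\right) - 3666 = \frac{50}{3} - 3666 = - \frac{10948}{3}$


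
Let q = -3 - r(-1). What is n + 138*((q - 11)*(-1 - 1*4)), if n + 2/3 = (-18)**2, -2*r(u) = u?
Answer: 30985/3 ≈ 10328.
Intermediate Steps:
r(u) = -u/2
q = -7/2 (q = -3 - (-1)*(-1)/2 = -3 - 1*1/2 = -3 - 1/2 = -7/2 ≈ -3.5000)
n = 970/3 (n = -2/3 + (-18)**2 = -2/3 + 324 = 970/3 ≈ 323.33)
n + 138*((q - 11)*(-1 - 1*4)) = 970/3 + 138*((-7/2 - 11)*(-1 - 1*4)) = 970/3 + 138*(-29*(-1 - 4)/2) = 970/3 + 138*(-29/2*(-5)) = 970/3 + 138*(145/2) = 970/3 + 10005 = 30985/3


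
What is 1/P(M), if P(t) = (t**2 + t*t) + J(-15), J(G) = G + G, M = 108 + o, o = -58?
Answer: 1/4970 ≈ 0.00020121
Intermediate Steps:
M = 50 (M = 108 - 58 = 50)
J(G) = 2*G
P(t) = -30 + 2*t**2 (P(t) = (t**2 + t*t) + 2*(-15) = (t**2 + t**2) - 30 = 2*t**2 - 30 = -30 + 2*t**2)
1/P(M) = 1/(-30 + 2*50**2) = 1/(-30 + 2*2500) = 1/(-30 + 5000) = 1/4970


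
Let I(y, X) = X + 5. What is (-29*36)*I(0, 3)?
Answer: -8352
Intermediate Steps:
I(y, X) = 5 + X
(-29*36)*I(0, 3) = (-29*36)*(5 + 3) = -1044*8 = -8352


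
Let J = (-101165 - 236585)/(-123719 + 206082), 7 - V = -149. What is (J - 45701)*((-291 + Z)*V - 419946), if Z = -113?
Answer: 1818096717602610/82363 ≈ 2.2074e+10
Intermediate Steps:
V = 156 (V = 7 - 1*(-149) = 7 + 149 = 156)
J = -337750/82363 ≈ -4.1007
(J - 45701)*((-291 + Z)*V - 419946) = (-337750/82363 - 45701)*((-291 - 113)*156 - 419946) = -3764409213*(-404*156 - 419946)/82363 = -3764409213*(-63024 - 419946)/82363 = -3764409213/82363*(-482970) = 1818096717602610/82363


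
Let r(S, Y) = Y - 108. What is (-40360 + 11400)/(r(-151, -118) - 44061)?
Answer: 28960/44287 ≈ 0.65392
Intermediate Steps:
r(S, Y) = -108 + Y
(-40360 + 11400)/(r(-151, -118) - 44061) = (-40360 + 11400)/((-108 - 118) - 44061) = -28960/(-226 - 44061) = -28960/(-44287) = -28960*(-1/44287) = 28960/44287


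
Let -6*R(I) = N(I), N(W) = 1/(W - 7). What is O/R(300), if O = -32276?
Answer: 56741208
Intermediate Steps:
N(W) = 1/(-7 + W)
R(I) = -1/(6*(-7 + I))
O/R(300) = -32276/((-1/(-42 + 6*300))) = -32276/((-1/(-42 + 1800))) = -32276/((-1/1758)) = -32276/((-1*1/1758)) = -32276/(-1/1758) = -32276*(-1758) = 56741208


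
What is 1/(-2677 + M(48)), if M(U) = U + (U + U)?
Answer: -1/2533 ≈ -0.00039479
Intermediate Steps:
M(U) = 3*U (M(U) = U + 2*U = 3*U)
1/(-2677 + M(48)) = 1/(-2677 + 3*48) = 1/(-2677 + 144) = 1/(-2533) = -1/2533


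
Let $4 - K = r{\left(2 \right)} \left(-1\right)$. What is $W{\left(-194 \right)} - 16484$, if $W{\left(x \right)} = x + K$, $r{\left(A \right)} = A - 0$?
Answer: $-16672$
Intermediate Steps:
$r{\left(A \right)} = A$ ($r{\left(A \right)} = A + 0 = A$)
$K = 6$ ($K = 4 - 2 \left(-1\right) = 4 - -2 = 4 + 2 = 6$)
$W{\left(x \right)} = 6 + x$ ($W{\left(x \right)} = x + 6 = 6 + x$)
$W{\left(-194 \right)} - 16484 = \left(6 - 194\right) - 16484 = -188 + \left(-23566 + 7082\right) = -188 - 16484 = -16672$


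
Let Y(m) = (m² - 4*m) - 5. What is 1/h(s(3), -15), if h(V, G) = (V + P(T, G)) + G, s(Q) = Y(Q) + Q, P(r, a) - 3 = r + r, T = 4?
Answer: -⅑ ≈ -0.11111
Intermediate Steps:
P(r, a) = 3 + 2*r (P(r, a) = 3 + (r + r) = 3 + 2*r)
Y(m) = -5 + m² - 4*m
s(Q) = -5 + Q² - 3*Q (s(Q) = (-5 + Q² - 4*Q) + Q = -5 + Q² - 3*Q)
h(V, G) = 11 + G + V (h(V, G) = (V + (3 + 2*4)) + G = (V + (3 + 8)) + G = (V + 11) + G = (11 + V) + G = 11 + G + V)
1/h(s(3), -15) = 1/(11 - 15 + (-5 + 3² - 3*3)) = 1/(11 - 15 + (-5 + 9 - 9)) = 1/(11 - 15 - 5) = 1/(-9) = -⅑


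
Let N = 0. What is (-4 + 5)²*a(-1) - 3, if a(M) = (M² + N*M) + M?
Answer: -3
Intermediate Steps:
a(M) = M + M² (a(M) = (M² + 0*M) + M = (M² + 0) + M = M² + M = M + M²)
(-4 + 5)²*a(-1) - 3 = (-4 + 5)²*(-(1 - 1)) - 3 = 1²*(-1*0) - 3 = 1*0 - 3 = 0 - 3 = -3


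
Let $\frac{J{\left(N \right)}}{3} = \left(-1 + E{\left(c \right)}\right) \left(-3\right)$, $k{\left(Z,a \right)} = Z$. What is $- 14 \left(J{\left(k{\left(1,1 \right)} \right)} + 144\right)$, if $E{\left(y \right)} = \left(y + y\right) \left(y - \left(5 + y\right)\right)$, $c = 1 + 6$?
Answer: $-10962$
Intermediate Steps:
$c = 7$
$E{\left(y \right)} = - 10 y$ ($E{\left(y \right)} = 2 y \left(-5\right) = - 10 y$)
$J{\left(N \right)} = 639$ ($J{\left(N \right)} = 3 \left(-1 - 70\right) \left(-3\right) = 3 \left(\left(-71\right) \left(-3\right)\right) = 3 \cdot 213 = 639$)
$- 14 \left(J{\left(k{\left(1,1 \right)} \right)} + 144\right) = - 14 \left(639 + 144\right) = \left(-14\right) 783 = -10962$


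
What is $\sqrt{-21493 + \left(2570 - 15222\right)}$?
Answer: $i \sqrt{34145} \approx 184.78 i$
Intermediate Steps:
$\sqrt{-21493 + \left(2570 - 15222\right)} = \sqrt{-21493 - 12652} = \sqrt{-34145} = i \sqrt{34145}$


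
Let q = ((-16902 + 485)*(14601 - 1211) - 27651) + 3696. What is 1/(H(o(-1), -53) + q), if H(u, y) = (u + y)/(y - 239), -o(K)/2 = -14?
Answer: -292/64195494795 ≈ -4.5486e-9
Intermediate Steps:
o(K) = 28 (o(K) = -2*(-14) = 28)
H(u, y) = (u + y)/(-239 + y)
q = -219847585 (q = (-16417*13390 - 27651) + 3696 = (-219823630 - 27651) + 3696 = -219851281 + 3696 = -219847585)
1/(H(o(-1), -53) + q) = 1/((28 - 53)/(-239 - 53) - 219847585) = 1/(-25/(-292) - 219847585) = 1/(-1/292*(-25) - 219847585) = 1/(25/292 - 219847585) = 1/(-64195494795/292) = -292/64195494795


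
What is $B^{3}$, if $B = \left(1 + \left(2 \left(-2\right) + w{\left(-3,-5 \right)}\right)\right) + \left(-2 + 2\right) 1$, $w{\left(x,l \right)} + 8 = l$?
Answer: $-4096$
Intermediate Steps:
$w{\left(x,l \right)} = -8 + l$
$B = -16$ ($B = \left(1 + \left(2 \left(-2\right) - 13\right)\right) + \left(-2 + 2\right) 1 = \left(1 - 17\right) + 0 \cdot 1 = \left(1 - 17\right) + 0 = -16 + 0 = -16$)
$B^{3} = \left(-16\right)^{3} = -4096$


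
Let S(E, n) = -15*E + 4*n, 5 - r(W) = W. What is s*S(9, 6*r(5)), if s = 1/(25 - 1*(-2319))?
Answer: -135/2344 ≈ -0.057594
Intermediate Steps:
r(W) = 5 - W
s = 1/2344 (s = 1/(25 + 2319) = 1/2344 ≈ 0.00042662)
s*S(9, 6*r(5)) = (-15*9 + 4*(6*(5 - 1*5)))/2344 = (-135 + 4*(6*(5 - 5)))/2344 = (-135 + 4*(6*0))/2344 = (-135 + 4*0)/2344 = (-135 + 0)/2344 = (1/2344)*(-135) = -135/2344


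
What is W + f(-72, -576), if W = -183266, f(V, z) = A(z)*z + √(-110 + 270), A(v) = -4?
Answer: -180962 + 4*√10 ≈ -1.8095e+5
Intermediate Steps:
f(V, z) = -4*z + 4*√10 (f(V, z) = -4*z + √(-110 + 270) = -4*z + √160 = -4*z + 4*√10)
W + f(-72, -576) = -183266 + (-4*(-576) + 4*√10) = -183266 + (2304 + 4*√10) = -180962 + 4*√10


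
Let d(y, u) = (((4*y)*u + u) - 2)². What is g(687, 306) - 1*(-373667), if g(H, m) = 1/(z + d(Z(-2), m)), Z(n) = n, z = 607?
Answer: 1717875366782/4597343 ≈ 3.7367e+5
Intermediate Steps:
d(y, u) = (-2 + u + 4*u*y)² (d(y, u) = ((4*u*y + u) - 2)² = ((u + 4*u*y) - 2)² = (-2 + u + 4*u*y)²)
g(H, m) = 1/(607 + (-2 - 7*m)²) (g(H, m) = 1/(607 + (-2 + m + 4*m*(-2))²) = 1/(607 + (-2 + m - 8*m)²) = 1/(607 + (-2 - 7*m)²))
g(687, 306) - 1*(-373667) = 1/(607 + (2 + 7*306)²) - 1*(-373667) = 1/(607 + (2 + 2142)²) + 373667 = 1/(607 + 2144²) + 373667 = 1/(607 + 4596736) + 373667 = 1/4597343 + 373667 = 1717875366782/4597343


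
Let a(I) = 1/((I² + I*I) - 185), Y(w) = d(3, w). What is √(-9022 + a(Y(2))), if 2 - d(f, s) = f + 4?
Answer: I*√18269565/45 ≈ 94.984*I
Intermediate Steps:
d(f, s) = -2 - f (d(f, s) = 2 - (f + 4) = 2 - (4 + f) = 2 + (-4 - f) = -2 - f)
Y(w) = -5 (Y(w) = -2 - 1*3 = -2 - 3 = -5)
a(I) = 1/(-185 + 2*I²) (a(I) = 1/((I² + I²) - 185) = 1/(2*I² - 185) = 1/(-185 + 2*I²))
√(-9022 + a(Y(2))) = √(-9022 + 1/(-185 + 2*(-5)²)) = √(-9022 + 1/(-185 + 2*25)) = √(-9022 + 1/(-185 + 50)) = √(-9022 + 1/(-135)) = √(-9022 - 1/135) = √(-1217971/135) = I*√18269565/45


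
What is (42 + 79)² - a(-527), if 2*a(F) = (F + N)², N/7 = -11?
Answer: -167767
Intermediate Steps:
N = -77 (N = 7*(-11) = -77)
a(F) = (-77 + F)²/2 (a(F) = (F - 77)²/2 = (-77 + F)²/2)
(42 + 79)² - a(-527) = (42 + 79)² - (-77 - 527)²/2 = 121² - (-604)²/2 = 14641 - 364816/2 = 14641 - 1*182408 = 14641 - 182408 = -167767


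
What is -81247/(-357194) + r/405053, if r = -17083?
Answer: 2437035999/13152954662 ≈ 0.18528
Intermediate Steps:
-81247/(-357194) + r/405053 = -81247/(-357194) - 17083/405053 = -81247*(-1/357194) - 17083*1/405053 = 81247/357194 - 1553/36823 = 2437035999/13152954662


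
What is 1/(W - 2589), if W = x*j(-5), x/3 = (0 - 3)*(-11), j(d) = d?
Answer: -1/3084 ≈ -0.00032425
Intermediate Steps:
x = 99 (x = 3*((0 - 3)*(-11)) = 3*(-3*(-11)) = 3*33 = 99)
W = -495 (W = 99*(-5) = -495)
1/(W - 2589) = 1/(-495 - 2589) = 1/(-3084) = -1/3084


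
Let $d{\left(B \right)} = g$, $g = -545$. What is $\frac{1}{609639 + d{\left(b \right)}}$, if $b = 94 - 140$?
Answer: $\frac{1}{609094} \approx 1.6418 \cdot 10^{-6}$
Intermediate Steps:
$b = -46$
$d{\left(B \right)} = -545$
$\frac{1}{609639 + d{\left(b \right)}} = \frac{1}{609639 - 545} = \frac{1}{609094}$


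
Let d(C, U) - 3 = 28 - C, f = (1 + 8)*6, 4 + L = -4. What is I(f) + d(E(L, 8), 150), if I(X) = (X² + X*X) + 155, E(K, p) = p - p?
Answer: 6018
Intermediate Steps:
L = -8 (L = -4 - 4 = -8)
E(K, p) = 0
f = 54 (f = 9*6 = 54)
d(C, U) = 31 - C (d(C, U) = 3 + (28 - C) = 31 - C)
I(X) = 155 + 2*X² (I(X) = (X² + X²) + 155 = 2*X² + 155 = 155 + 2*X²)
I(f) + d(E(L, 8), 150) = (155 + 2*54²) + (31 - 1*0) = (155 + 2*2916) + (31 + 0) = (155 + 5832) + 31 = 5987 + 31 = 6018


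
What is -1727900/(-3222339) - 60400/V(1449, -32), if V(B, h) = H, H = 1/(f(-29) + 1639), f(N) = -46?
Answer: -310044434302900/3222339 ≈ -9.6217e+7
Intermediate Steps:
H = 1/1593 (H = 1/(-46 + 1639) = 1/1593 ≈ 0.00062775)
V(B, h) = 1/1593
-1727900/(-3222339) - 60400/V(1449, -32) = -1727900/(-3222339) - 60400/1/1593 = -1727900*(-1/3222339) - 60400*1593 = 1727900/3222339 - 96217200 = -310044434302900/3222339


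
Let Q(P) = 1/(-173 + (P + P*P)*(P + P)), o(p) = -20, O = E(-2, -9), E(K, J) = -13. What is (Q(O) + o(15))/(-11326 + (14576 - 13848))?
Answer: 12083/6402706 ≈ 0.0018872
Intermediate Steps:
O = -13
Q(P) = 1/(-173 + 2*P*(P + P²)) (Q(P) = 1/(-173 + (P + P²)*(2*P)) = 1/(-173 + 2*P*(P + P²)))
(Q(O) + o(15))/(-11326 + (14576 - 13848)) = (1/(-173 + 2*(-13)² + 2*(-13)³) - 20)/(-11326 + (14576 - 13848)) = (1/(-173 + 2*169 + 2*(-2197)) - 20)/(-11326 + 728) = (1/(-173 + 338 - 4394) - 20)/(-10598) = (1/(-4229) - 20)*(-1/10598) = (-1/4229 - 20)*(-1/10598) = -84581/4229*(-1/10598) = 12083/6402706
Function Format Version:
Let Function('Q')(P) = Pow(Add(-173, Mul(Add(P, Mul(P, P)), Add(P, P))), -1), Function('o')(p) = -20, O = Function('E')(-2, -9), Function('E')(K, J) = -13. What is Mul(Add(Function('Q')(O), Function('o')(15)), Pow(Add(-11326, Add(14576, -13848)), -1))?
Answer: Rational(12083, 6402706) ≈ 0.0018872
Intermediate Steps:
O = -13
Function('Q')(P) = Pow(Add(-173, Mul(2, P, Add(P, Pow(P, 2)))), -1) (Function('Q')(P) = Pow(Add(-173, Mul(Add(P, Pow(P, 2)), Mul(2, P))), -1) = Pow(Add(-173, Mul(2, P, Add(P, Pow(P, 2)))), -1))
Mul(Add(Function('Q')(O), Function('o')(15)), Pow(Add(-11326, Add(14576, -13848)), -1)) = Mul(Add(Pow(Add(-173, Mul(2, Pow(-13, 2)), Mul(2, Pow(-13, 3))), -1), -20), Pow(Add(-11326, Add(14576, -13848)), -1)) = Mul(Add(Pow(Add(-173, Mul(2, 169), Mul(2, -2197)), -1), -20), Pow(Add(-11326, 728), -1)) = Mul(Add(Pow(Add(-173, 338, -4394), -1), -20), Pow(-10598, -1)) = Mul(Add(Pow(-4229, -1), -20), Rational(-1, 10598)) = Mul(Add(Rational(-1, 4229), -20), Rational(-1, 10598)) = Mul(Rational(-84581, 4229), Rational(-1, 10598)) = Rational(12083, 6402706)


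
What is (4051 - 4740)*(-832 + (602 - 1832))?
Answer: 1420718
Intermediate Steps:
(4051 - 4740)*(-832 + (602 - 1832)) = -689*(-832 - 1230) = -689*(-2062) = 1420718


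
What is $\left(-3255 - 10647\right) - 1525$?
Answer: $-15427$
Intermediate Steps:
$\left(-3255 - 10647\right) - 1525 = -13902 - 1525 = -15427$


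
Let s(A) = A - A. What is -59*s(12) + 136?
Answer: 136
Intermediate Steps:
s(A) = 0
-59*s(12) + 136 = -59*0 + 136 = 0 + 136 = 136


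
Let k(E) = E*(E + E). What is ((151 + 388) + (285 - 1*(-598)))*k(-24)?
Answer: 1638144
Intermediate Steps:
k(E) = 2*E**2 (k(E) = E*(2*E) = 2*E**2)
((151 + 388) + (285 - 1*(-598)))*k(-24) = ((151 + 388) + (285 - 1*(-598)))*(2*(-24)**2) = (539 + (285 + 598))*(2*576) = (539 + 883)*1152 = 1422*1152 = 1638144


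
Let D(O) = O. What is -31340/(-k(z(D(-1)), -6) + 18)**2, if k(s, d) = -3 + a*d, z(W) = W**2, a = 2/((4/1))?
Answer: -7835/144 ≈ -54.410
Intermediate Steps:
a = 1/2 (a = 2/((4*1)) = 2/4 = 2*(1/4) = 1/2 ≈ 0.50000)
k(s, d) = -3 + d/2
-31340/(-k(z(D(-1)), -6) + 18)**2 = -31340/(-(-3 + (1/2)*(-6)) + 18)**2 = -31340/(-(-3 - 3) + 18)**2 = -31340/(-1*(-6) + 18)**2 = -31340/(6 + 18)**2 = -31340/(24**2) = -31340/576 = -31340*1/576 = -7835/144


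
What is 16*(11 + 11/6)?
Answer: 616/3 ≈ 205.33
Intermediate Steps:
16*(11 + 11/6) = 16*(77/6) = 616/3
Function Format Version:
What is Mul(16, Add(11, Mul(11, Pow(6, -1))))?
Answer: Rational(616, 3) ≈ 205.33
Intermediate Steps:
Mul(16, Add(11, Mul(11, Pow(6, -1)))) = Mul(16, Add(11, Mul(11, Rational(1, 6)))) = Mul(16, Add(11, Rational(11, 6))) = Mul(16, Rational(77, 6)) = Rational(616, 3)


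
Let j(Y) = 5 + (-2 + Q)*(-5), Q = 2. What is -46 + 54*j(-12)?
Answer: 224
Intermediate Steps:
j(Y) = 5 (j(Y) = 5 + (-2 + 2)*(-5) = 5 + 0*(-5) = 5 + 0 = 5)
-46 + 54*j(-12) = -46 + 54*5 = -46 + 270 = 224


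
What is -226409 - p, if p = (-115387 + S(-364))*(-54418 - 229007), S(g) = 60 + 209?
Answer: -32627545559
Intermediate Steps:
S(g) = 269
p = 32627319150 (p = (-115387 + 269)*(-54418 - 229007) = -115118*(-283425) = 32627319150)
-226409 - p = -226409 - 1*32627319150 = -226409 - 32627319150 = -32627545559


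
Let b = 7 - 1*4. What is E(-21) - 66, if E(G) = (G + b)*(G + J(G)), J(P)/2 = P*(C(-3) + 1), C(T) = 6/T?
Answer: -444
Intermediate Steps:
b = 3 (b = 7 - 4 = 3)
J(P) = -2*P (J(P) = 2*(P*(6/(-3) + 1)) = 2*(P*(6*(-⅓) + 1)) = 2*(P*(-2 + 1)) = 2*(P*(-1)) = 2*(-P) = -2*P)
E(G) = -G*(3 + G) (E(G) = (G + 3)*(G - 2*G) = (3 + G)*(-G) = -G*(3 + G))
E(-21) - 66 = -21*(-3 - 1*(-21)) - 66 = -21*(-3 + 21) - 66 = -21*18 - 66 = -378 - 66 = -444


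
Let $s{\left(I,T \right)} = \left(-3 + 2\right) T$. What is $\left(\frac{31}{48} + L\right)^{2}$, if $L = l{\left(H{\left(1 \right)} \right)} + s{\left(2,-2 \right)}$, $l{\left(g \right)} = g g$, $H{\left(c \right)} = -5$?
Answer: $\frac{1760929}{2304} \approx 764.29$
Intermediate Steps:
$s{\left(I,T \right)} = - T$
$l{\left(g \right)} = g^{2}$
$L = 27$ ($L = \left(-5\right)^{2} - -2 = 25 + 2 = 27$)
$\left(\frac{31}{48} + L\right)^{2} = \left(\frac{31}{48} + 27\right)^{2} = \left(\frac{1327}{48}\right)^{2} = \frac{1760929}{2304}$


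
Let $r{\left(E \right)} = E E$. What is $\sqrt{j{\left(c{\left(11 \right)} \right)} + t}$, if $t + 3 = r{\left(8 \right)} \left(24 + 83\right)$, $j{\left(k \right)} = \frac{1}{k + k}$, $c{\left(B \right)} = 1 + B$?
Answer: $\frac{\sqrt{985686}}{12} \approx 82.735$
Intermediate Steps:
$r{\left(E \right)} = E^{2}$
$j{\left(k \right)} = \frac{1}{2 k}$
$t = 6845$ ($t = -3 + 8^{2} \left(24 + 83\right) = -3 + 64 \cdot 107 = -3 + 6848 = 6845$)
$\sqrt{j{\left(c{\left(11 \right)} \right)} + t} = \sqrt{\frac{1}{2 \left(1 + 11\right)} + 6845} = \sqrt{\frac{1}{2 \cdot 12} + 6845} = \sqrt{\frac{1}{2} \cdot \frac{1}{12} + 6845} = \sqrt{\frac{1}{24} + 6845} = \sqrt{\frac{164281}{24}} = \frac{\sqrt{985686}}{12}$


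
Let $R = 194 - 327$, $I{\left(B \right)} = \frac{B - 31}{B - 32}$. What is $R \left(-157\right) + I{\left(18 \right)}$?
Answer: $\frac{292347}{14} \approx 20882.0$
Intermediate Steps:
$I{\left(B \right)} = \frac{-31 + B}{-32 + B}$
$R = -133$ ($R = 194 - 327 = -133$)
$R \left(-157\right) + I{\left(18 \right)} = \left(-133\right) \left(-157\right) + \frac{-31 + 18}{-32 + 18} = 20881 + \frac{1}{-14} \left(-13\right) = 20881 - - \frac{13}{14} = 20881 + \frac{13}{14} = \frac{292347}{14}$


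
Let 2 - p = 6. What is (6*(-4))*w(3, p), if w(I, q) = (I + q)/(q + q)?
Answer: -3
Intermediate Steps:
p = -4 (p = 2 - 1*6 = 2 - 6 = -4)
w(I, q) = (I + q)/(2*q) (w(I, q) = (I + q)/((2*q)) = (I + q)*(1/(2*q)) = (I + q)/(2*q))
(6*(-4))*w(3, p) = (6*(-4))*((1/2)*(3 - 4)/(-4)) = -12*(-1)*(-1)/4 = -24*1/8 = -3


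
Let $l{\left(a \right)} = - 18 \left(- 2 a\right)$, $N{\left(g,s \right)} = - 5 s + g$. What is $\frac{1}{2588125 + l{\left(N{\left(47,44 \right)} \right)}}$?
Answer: $\frac{1}{2581897} \approx 3.8731 \cdot 10^{-7}$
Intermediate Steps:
$N{\left(g,s \right)} = g - 5 s$
$l{\left(a \right)} = 36 a$
$\frac{1}{2588125 + l{\left(N{\left(47,44 \right)} \right)}} = \frac{1}{2588125 + 36 \left(47 - 220\right)} = \frac{1}{2588125 + 36 \left(-173\right)} = \frac{1}{2588125 - 6228} = \frac{1}{2581897}$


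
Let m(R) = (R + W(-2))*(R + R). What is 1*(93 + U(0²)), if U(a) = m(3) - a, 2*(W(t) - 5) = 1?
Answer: 144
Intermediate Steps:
W(t) = 11/2 (W(t) = 5 + (½)*1 = 5 + ½ = 11/2)
m(R) = 2*R*(11/2 + R) (m(R) = (R + 11/2)*(R + R) = (11/2 + R)*(2*R) = 2*R*(11/2 + R))
U(a) = 51 - a (U(a) = 3*(11 + 2*3) - a = 3*(11 + 6) - a = 3*17 - a = 51 - a)
1*(93 + U(0²)) = 1*(93 + (51 - 1*0²)) = 1*(93 + (51 - 1*0)) = 1*(93 + (51 + 0)) = 1*(93 + 51) = 1*144 = 144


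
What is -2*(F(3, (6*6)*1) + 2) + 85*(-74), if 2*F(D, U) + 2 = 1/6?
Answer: -37753/6 ≈ -6292.2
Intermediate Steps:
F(D, U) = -11/12 (F(D, U) = -1 + (1/2)/6 = -1 + (1/2)*(1/6) = -1 + 1/12 = -11/12)
-2*(F(3, (6*6)*1) + 2) + 85*(-74) = -2*(-11/12 + 2) + 85*(-74) = -2*13/12 - 6290 = -13/6 - 6290 = -37753/6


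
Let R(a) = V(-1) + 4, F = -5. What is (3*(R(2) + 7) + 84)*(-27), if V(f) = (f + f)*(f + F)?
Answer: -4131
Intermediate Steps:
V(f) = 2*f*(-5 + f) (V(f) = (f + f)*(f - 5) = (2*f)*(-5 + f) = 2*f*(-5 + f))
R(a) = 16 (R(a) = 2*(-1)*(-5 - 1) + 4 = 2*(-1)*(-6) + 4 = 12 + 4 = 16)
(3*(R(2) + 7) + 84)*(-27) = (3*(16 + 7) + 84)*(-27) = (3*23 + 84)*(-27) = (69 + 84)*(-27) = 153*(-27) = -4131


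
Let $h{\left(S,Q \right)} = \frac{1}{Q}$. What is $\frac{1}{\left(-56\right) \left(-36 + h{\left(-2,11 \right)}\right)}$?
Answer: $\frac{11}{22120} \approx 0.00049729$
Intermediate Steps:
$\frac{1}{\left(-56\right) \left(-36 + h{\left(-2,11 \right)}\right)} = \frac{1}{\left(-56\right) \left(-36 + \frac{1}{11}\right)} = \frac{1}{\left(-56\right) \left(- \frac{395}{11}\right)} = \frac{1}{\frac{22120}{11}} = \frac{11}{22120}$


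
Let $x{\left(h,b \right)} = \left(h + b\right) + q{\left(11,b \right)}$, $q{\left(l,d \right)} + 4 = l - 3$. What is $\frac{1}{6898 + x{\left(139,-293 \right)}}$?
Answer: $\frac{1}{6748} \approx 0.00014819$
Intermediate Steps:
$q{\left(l,d \right)} = -7 + l$ ($q{\left(l,d \right)} = -4 + \left(l - 3\right) = -4 + \left(-3 + l\right) = -7 + l$)
$x{\left(h,b \right)} = 4 + b + h$ ($x{\left(h,b \right)} = \left(h + b\right) + \left(-7 + 11\right) = \left(b + h\right) + 4 = 4 + b + h$)
$\frac{1}{6898 + x{\left(139,-293 \right)}} = \frac{1}{6898 + \left(4 - 293 + 139\right)} = \frac{1}{6898 - 150} = \frac{1}{6748}$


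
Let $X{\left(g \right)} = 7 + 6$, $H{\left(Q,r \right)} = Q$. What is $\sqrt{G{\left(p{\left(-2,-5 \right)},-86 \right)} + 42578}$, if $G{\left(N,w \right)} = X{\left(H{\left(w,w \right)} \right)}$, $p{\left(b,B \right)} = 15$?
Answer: $\sqrt{42591} \approx 206.38$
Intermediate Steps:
$X{\left(g \right)} = 13$
$G{\left(N,w \right)} = 13$
$\sqrt{G{\left(p{\left(-2,-5 \right)},-86 \right)} + 42578} = \sqrt{13 + 42578} = \sqrt{42591}$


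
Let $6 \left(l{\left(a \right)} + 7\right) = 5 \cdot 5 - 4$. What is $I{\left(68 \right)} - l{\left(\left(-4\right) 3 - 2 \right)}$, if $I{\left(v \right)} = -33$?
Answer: $- \frac{59}{2} \approx -29.5$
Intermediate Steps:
$l{\left(a \right)} = - \frac{7}{2}$ ($l{\left(a \right)} = -7 + \frac{5 \cdot 5 - 4}{6} = -7 + \frac{25 - 4}{6} = -7 + \frac{1}{6} \cdot 21 = -7 + \frac{7}{2} = - \frac{7}{2}$)
$I{\left(68 \right)} - l{\left(\left(-4\right) 3 - 2 \right)} = -33 - - \frac{7}{2} = -33 + \frac{7}{2} = - \frac{59}{2}$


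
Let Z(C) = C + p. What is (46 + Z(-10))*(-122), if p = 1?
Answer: -4514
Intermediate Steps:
Z(C) = 1 + C (Z(C) = C + 1 = 1 + C)
(46 + Z(-10))*(-122) = (46 + (1 - 10))*(-122) = (46 - 9)*(-122) = 37*(-122) = -4514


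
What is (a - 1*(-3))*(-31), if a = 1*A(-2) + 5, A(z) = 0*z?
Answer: -248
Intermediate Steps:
A(z) = 0
a = 5 (a = 1*0 + 5 = 0 + 5 = 5)
(a - 1*(-3))*(-31) = (5 - 1*(-3))*(-31) = (5 + 3)*(-31) = 8*(-31) = -248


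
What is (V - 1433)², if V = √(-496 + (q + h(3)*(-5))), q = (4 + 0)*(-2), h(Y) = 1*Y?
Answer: (1433 - I*√519)² ≈ 2.053e+6 - 65292.0*I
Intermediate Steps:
h(Y) = Y
q = -8 (q = 4*(-2) = -8)
V = I*√519 (V = √(-496 + (-8 + 3*(-5))) = √(-496 + (-8 - 15)) = √(-496 - 23) = √(-519) = I*√519 ≈ 22.782*I)
(V - 1433)² = (I*√519 - 1433)² = (-1433 + I*√519)²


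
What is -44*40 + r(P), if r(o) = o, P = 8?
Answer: -1752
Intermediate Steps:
-44*40 + r(P) = -44*40 + 8 = -1760 + 8 = -1752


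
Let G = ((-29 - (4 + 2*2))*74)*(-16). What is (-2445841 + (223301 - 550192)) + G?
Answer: -2728924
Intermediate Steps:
G = 43808 (G = ((-29 - (4 + 4))*74)*(-16) = ((-29 - 1*8)*74)*(-16) = ((-29 - 8)*74)*(-16) = -37*74*(-16) = -2738*(-16) = 43808)
(-2445841 + (223301 - 550192)) + G = (-2445841 + (223301 - 550192)) + 43808 = (-2445841 - 326891) + 43808 = -2772732 + 43808 = -2728924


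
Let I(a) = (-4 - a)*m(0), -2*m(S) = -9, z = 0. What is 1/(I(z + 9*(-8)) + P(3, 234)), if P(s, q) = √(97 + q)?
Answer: 306/93305 - √331/93305 ≈ 0.0030846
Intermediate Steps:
m(S) = 9/2 (m(S) = -½*(-9) = 9/2)
I(a) = -18 - 9*a/2 (I(a) = (-4 - a)*(9/2) = -18 - 9*a/2)
1/(I(z + 9*(-8)) + P(3, 234)) = 1/((-18 - 9*(0 + 9*(-8))/2) + √(97 + 234)) = 1/((-18 - 9*(0 - 72)/2) + √331) = 1/((-18 - 9/2*(-72)) + √331) = 1/((-18 + 324) + √331) = 1/(306 + √331)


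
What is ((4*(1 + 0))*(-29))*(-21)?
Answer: 2436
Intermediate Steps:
((4*(1 + 0))*(-29))*(-21) = ((4*1)*(-29))*(-21) = (4*(-29))*(-21) = -116*(-21) = 2436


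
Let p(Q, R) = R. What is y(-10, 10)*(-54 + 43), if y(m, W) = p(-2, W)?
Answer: -110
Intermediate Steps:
y(m, W) = W
y(-10, 10)*(-54 + 43) = 10*(-54 + 43) = 10*(-11) = -110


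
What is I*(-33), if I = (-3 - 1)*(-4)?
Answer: -528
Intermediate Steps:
I = 16 (I = -4*(-4) = 16)
I*(-33) = 16*(-33) = -528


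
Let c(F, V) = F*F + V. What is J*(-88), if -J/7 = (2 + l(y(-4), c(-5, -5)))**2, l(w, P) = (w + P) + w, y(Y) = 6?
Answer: 712096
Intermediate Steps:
c(F, V) = V + F**2 (c(F, V) = F**2 + V = V + F**2)
l(w, P) = P + 2*w (l(w, P) = (P + w) + w = P + 2*w)
J = -8092 (J = -7*(2 + ((-5 + (-5)**2) + 2*6))**2 = -7*(2 + ((-5 + 25) + 12))**2 = -7*(2 + (20 + 12))**2 = -7*(2 + 32)**2 = -7*34**2 = -7*1156 = -8092)
J*(-88) = -8092*(-88) = 712096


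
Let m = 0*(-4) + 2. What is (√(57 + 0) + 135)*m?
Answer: 270 + 2*√57 ≈ 285.10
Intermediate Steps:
m = 2 (m = 0 + 2 = 2)
(√(57 + 0) + 135)*m = (√(57 + 0) + 135)*2 = (√57 + 135)*2 = (135 + √57)*2 = 270 + 2*√57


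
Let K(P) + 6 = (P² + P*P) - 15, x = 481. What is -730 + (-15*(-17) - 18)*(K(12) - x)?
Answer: -51448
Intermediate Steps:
K(P) = -21 + 2*P² (K(P) = -6 + ((P² + P*P) - 15) = -6 + ((P² + P²) - 15) = -6 + (2*P² - 15) = -6 + (-15 + 2*P²) = -21 + 2*P²)
-730 + (-15*(-17) - 18)*(K(12) - x) = -730 + (-15*(-17) - 18)*((-21 + 2*12²) - 1*481) = -730 + (255 - 18)*((-21 + 2*144) - 481) = -730 + 237*((-21 + 288) - 481) = -730 + 237*(267 - 481) = -730 + 237*(-214) = -730 - 50718 = -51448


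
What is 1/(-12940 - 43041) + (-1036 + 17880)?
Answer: 942943963/55981 ≈ 16844.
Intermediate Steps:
1/(-12940 - 43041) + (-1036 + 17880) = 1/(-55981) + 16844 = -1/55981 + 16844 = 942943963/55981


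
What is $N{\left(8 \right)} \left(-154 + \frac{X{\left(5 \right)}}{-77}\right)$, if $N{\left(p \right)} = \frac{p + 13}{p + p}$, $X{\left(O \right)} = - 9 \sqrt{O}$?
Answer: $- \frac{1617}{8} + \frac{27 \sqrt{5}}{176} \approx -201.78$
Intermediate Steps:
$N{\left(p \right)} = \frac{13 + p}{2 p}$
$N{\left(8 \right)} \left(-154 + \frac{X{\left(5 \right)}}{-77}\right) = \frac{13 + 8}{2 \cdot 8} \left(-154 + \frac{\left(-9\right) \sqrt{5}}{-77}\right) = \frac{1}{2} \cdot \frac{1}{8} \cdot 21 \left(-154 + - 9 \sqrt{5} \left(- \frac{1}{77}\right)\right) = \frac{21 \left(-154 + \frac{9 \sqrt{5}}{77}\right)}{16} = - \frac{1617}{8} + \frac{27 \sqrt{5}}{176}$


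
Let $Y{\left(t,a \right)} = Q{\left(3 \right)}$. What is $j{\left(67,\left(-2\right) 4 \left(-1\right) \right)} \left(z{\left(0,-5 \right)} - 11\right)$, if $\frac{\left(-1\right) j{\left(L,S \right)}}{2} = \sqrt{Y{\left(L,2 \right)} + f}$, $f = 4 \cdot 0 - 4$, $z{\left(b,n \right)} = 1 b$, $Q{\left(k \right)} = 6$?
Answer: $22 \sqrt{2} \approx 31.113$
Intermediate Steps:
$Y{\left(t,a \right)} = 6$
$z{\left(b,n \right)} = b$
$f = -4$ ($f = 0 - 4 = -4$)
$j{\left(L,S \right)} = - 2 \sqrt{2}$ ($j{\left(L,S \right)} = - 2 \sqrt{6 - 4} = - 2 \sqrt{2}$)
$j{\left(67,\left(-2\right) 4 \left(-1\right) \right)} \left(z{\left(0,-5 \right)} - 11\right) = - 2 \sqrt{2} \left(0 - 11\right) = - 2 \sqrt{2} \left(-11\right) = 22 \sqrt{2}$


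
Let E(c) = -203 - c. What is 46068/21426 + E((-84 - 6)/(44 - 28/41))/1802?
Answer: 3883005693/1904742832 ≈ 2.0386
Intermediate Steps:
46068/21426 + E((-84 - 6)/(44 - 28/41))/1802 = 46068/21426 + (-203 - (-84 - 6)/(44 - 28/41))/1802 = 46068*(1/21426) + (-203 - (-90)/(44 - 28*1/41))*(1/1802) = 7678/3571 + (-203 - (-90)/(44 - 28/41))*(1/1802) = 7678/3571 + (-203 - (-90)/1776/41)*(1/1802) = 7678/3571 + (-203 - (-90)*41/1776)*(1/1802) = 7678/3571 + (-203 - 1*(-615/296))*(1/1802) = 7678/3571 + (-203 + 615/296)*(1/1802) = 7678/3571 - 59473/296*1/1802 = 7678/3571 - 59473/533392 = 3883005693/1904742832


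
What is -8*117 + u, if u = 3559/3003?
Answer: -2807249/3003 ≈ -934.81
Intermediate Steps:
u = 3559/3003 (u = 3559*(1/3003) = 3559/3003 ≈ 1.1851)
-8*117 + u = -8*117 + 3559/3003 = -936 + 3559/3003 = -2807249/3003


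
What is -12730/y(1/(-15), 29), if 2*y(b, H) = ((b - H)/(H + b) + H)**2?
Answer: -239777188/7381125 ≈ -32.485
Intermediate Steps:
y(b, H) = (H + (b - H)/(H + b))**2/2 (y(b, H) = ((b - H)/(H + b) + H)**2/2 = (H + (b - H)/(H + b))**2/2)
-12730/y(1/(-15), 29) = -12730*2*(29 + 1/(-15))**2/(1/(-15) + 29**2 - 1*29 + 29/(-15))**2 = -12730*2*(29 - 1/15)**2/(-1/15 + 841 - 29 + 29*(-1/15))**2 = -12730*376712/(225*(-1/15 + 841 - 29 - 29/15)**2) = -12730/((1/2)*(225/188356)*810**2) = -12730/((1/2)*(225/188356)*656100) = -12730/36905625/94178 = -12730*94178/36905625 = -239777188/7381125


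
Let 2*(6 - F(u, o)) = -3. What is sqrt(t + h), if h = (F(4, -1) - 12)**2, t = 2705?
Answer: sqrt(10901)/2 ≈ 52.204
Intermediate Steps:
F(u, o) = 15/2 (F(u, o) = 6 - 1/2*(-3) = 6 + 3/2 = 15/2)
h = 81/4 (h = (15/2 - 12)**2 = (-9/2)**2 = 81/4 ≈ 20.250)
sqrt(t + h) = sqrt(2705 + 81/4) = sqrt(10901/4) = sqrt(10901)/2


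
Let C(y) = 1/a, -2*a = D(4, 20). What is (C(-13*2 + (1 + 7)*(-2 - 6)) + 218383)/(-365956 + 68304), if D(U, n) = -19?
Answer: -4149279/5655388 ≈ -0.73369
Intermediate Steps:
a = 19/2 (a = -½*(-19) = 19/2 ≈ 9.5000)
C(y) = 2/19 (C(y) = 1/(19/2) = 2/19)
(C(-13*2 + (1 + 7)*(-2 - 6)) + 218383)/(-365956 + 68304) = (2/19 + 218383)/(-365956 + 68304) = (4149279/19)/(-297652) = (4149279/19)*(-1/297652) = -4149279/5655388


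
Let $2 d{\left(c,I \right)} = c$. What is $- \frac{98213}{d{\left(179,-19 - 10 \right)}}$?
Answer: $- \frac{196426}{179} \approx -1097.4$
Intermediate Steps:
$d{\left(c,I \right)} = \frac{c}{2}$
$- \frac{98213}{d{\left(179,-19 - 10 \right)}} = - \frac{98213}{\frac{1}{2} \cdot 179} = - \frac{98213}{\frac{179}{2}} = \left(-98213\right) \frac{2}{179} = - \frac{196426}{179}$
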